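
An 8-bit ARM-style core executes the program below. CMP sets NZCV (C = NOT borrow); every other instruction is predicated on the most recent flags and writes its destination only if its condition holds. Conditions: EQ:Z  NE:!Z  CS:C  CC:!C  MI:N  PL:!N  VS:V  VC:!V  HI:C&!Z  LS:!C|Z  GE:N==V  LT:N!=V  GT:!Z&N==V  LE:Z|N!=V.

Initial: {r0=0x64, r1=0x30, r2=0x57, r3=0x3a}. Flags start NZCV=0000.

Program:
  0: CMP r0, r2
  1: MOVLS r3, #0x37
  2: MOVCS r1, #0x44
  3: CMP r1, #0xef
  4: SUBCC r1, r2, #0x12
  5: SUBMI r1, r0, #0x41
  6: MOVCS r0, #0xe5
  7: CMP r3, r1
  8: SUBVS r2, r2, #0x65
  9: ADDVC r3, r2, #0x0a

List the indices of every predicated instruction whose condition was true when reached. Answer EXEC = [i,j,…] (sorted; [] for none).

0: ✓ CMP  NZCV=0010
1: · MOVLS
2: ✓ MOVCS  r1←0x44
3: ✓ CMP  NZCV=0000
4: ✓ SUBCC  r1←0x45
5: · SUBMI
6: · MOVCS
7: ✓ CMP  NZCV=1000
8: · SUBVS
9: ✓ ADDVC  r3←0x61

EXEC = [2,4,9]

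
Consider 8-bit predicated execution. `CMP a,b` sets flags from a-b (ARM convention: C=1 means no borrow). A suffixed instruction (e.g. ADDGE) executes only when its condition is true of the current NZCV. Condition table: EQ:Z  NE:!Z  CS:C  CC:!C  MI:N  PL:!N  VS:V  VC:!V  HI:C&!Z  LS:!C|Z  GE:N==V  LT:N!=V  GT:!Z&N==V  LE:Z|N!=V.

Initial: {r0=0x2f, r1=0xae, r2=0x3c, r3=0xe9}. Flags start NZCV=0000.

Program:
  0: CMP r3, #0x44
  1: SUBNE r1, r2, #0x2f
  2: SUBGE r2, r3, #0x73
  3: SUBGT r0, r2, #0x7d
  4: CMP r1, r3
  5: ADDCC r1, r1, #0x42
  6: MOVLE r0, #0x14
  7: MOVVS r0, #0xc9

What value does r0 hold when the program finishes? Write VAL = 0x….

VAL = 0x2f

[0] flags=1010 → (cmp)
[1] flags=1010 NE?T → r1=0x0d
[2] flags=1010 GE?F → skip
[3] flags=1010 GT?F → skip
[4] flags=0000 → (cmp)
[5] flags=0000 CC?T → r1=0x4f
[6] flags=0000 LE?F → skip
[7] flags=0000 VS?F → skip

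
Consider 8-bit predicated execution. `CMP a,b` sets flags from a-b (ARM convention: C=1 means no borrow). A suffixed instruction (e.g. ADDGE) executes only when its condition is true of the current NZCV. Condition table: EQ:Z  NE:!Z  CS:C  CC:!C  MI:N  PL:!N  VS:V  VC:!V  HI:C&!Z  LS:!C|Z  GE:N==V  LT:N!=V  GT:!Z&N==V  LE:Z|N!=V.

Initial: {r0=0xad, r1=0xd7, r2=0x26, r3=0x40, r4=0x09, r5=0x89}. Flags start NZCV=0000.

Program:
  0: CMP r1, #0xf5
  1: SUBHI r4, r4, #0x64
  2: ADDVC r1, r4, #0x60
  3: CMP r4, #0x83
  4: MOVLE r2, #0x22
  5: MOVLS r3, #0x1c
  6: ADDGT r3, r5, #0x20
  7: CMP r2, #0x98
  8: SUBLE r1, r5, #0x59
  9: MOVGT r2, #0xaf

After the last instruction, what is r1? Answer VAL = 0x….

0: ✓ CMP  NZCV=1000
1: · SUBHI
2: ✓ ADDVC  r1←0x69
3: ✓ CMP  NZCV=1001
4: · MOVLE
5: ✓ MOVLS  r3←0x1c
6: ✓ ADDGT  r3←0xa9
7: ✓ CMP  NZCV=1001
8: · SUBLE
9: ✓ MOVGT  r2←0xaf

VAL = 0x69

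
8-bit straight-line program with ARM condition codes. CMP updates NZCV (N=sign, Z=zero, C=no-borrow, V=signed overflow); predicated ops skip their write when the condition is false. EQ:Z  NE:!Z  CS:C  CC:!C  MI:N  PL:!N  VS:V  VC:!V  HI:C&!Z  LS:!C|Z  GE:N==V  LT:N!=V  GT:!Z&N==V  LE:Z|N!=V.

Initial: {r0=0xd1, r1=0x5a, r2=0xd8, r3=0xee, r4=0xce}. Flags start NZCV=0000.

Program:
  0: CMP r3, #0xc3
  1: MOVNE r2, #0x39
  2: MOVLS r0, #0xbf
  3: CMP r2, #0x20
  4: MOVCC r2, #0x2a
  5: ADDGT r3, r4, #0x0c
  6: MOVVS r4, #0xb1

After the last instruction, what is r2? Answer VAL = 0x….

VAL = 0x39

[0] flags=0010 → (cmp)
[1] flags=0010 NE?T → r2=0x39
[2] flags=0010 LS?F → skip
[3] flags=0010 → (cmp)
[4] flags=0010 CC?F → skip
[5] flags=0010 GT?T → r3=0xda
[6] flags=0010 VS?F → skip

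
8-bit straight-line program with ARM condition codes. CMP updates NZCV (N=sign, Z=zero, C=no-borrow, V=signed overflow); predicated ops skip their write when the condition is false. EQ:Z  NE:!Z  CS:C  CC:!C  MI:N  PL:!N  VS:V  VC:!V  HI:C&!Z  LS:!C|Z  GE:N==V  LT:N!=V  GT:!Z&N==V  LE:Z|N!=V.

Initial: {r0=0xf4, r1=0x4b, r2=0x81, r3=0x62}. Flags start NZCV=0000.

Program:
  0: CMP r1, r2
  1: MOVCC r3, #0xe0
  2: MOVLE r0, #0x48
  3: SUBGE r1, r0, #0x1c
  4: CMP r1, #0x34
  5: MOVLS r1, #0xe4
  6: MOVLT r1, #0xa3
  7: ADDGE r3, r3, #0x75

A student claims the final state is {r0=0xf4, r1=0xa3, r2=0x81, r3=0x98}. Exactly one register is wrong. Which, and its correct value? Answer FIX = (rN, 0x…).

FIX = (r3, 0xe0)

[0] flags=1001 → (cmp)
[1] flags=1001 CC?T → r3=0xe0
[2] flags=1001 LE?F → skip
[3] flags=1001 GE?T → r1=0xd8
[4] flags=1010 → (cmp)
[5] flags=1010 LS?F → skip
[6] flags=1010 LT?T → r1=0xa3
[7] flags=1010 GE?F → skip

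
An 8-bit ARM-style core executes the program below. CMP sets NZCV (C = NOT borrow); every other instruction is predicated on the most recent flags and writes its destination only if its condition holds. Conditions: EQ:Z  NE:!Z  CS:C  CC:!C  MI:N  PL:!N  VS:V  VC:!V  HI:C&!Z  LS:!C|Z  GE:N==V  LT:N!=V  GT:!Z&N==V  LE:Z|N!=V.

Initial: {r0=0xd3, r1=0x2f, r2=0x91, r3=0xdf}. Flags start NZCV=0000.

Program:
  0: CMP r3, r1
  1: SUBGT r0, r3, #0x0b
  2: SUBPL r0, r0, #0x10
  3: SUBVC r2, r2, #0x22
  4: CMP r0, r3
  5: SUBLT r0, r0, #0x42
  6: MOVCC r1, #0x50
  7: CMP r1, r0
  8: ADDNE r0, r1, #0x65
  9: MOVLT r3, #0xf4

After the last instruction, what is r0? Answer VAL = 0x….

VAL = 0xb5

0: ✓ CMP  NZCV=1010
1: · SUBGT
2: · SUBPL
3: ✓ SUBVC  r2←0x6f
4: ✓ CMP  NZCV=1000
5: ✓ SUBLT  r0←0x91
6: ✓ MOVCC  r1←0x50
7: ✓ CMP  NZCV=1001
8: ✓ ADDNE  r0←0xb5
9: · MOVLT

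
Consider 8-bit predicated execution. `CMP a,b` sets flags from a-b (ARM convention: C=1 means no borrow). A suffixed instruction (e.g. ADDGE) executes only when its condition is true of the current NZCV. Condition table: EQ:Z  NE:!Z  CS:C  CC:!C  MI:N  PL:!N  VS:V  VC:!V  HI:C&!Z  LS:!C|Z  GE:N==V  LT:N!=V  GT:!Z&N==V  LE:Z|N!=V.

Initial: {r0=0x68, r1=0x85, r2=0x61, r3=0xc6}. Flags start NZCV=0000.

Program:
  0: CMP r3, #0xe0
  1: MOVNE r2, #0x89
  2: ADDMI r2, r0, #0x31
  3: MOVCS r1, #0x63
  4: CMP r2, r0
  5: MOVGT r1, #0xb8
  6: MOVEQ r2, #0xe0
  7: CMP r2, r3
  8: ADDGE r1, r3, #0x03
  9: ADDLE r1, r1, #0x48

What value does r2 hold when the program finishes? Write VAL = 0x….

0: ✓ CMP  NZCV=1000
1: ✓ MOVNE  r2←0x89
2: ✓ ADDMI  r2←0x99
3: · MOVCS
4: ✓ CMP  NZCV=0011
5: · MOVGT
6: · MOVEQ
7: ✓ CMP  NZCV=1000
8: · ADDGE
9: ✓ ADDLE  r1←0xcd

VAL = 0x99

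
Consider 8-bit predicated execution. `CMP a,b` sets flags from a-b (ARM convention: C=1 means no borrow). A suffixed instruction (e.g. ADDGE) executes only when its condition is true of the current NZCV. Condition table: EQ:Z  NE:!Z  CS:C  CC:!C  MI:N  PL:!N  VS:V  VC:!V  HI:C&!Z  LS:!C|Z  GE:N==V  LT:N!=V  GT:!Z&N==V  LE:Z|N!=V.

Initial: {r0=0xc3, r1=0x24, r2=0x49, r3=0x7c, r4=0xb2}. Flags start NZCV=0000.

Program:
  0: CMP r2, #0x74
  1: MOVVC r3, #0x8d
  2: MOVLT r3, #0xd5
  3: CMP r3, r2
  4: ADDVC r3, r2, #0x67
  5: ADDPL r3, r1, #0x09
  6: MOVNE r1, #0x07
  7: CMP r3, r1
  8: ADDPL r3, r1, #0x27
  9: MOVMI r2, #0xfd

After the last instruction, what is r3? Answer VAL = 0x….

VAL = 0xb0

0: ✓ CMP  NZCV=1000
1: ✓ MOVVC  r3←0x8d
2: ✓ MOVLT  r3←0xd5
3: ✓ CMP  NZCV=1010
4: ✓ ADDVC  r3←0xb0
5: · ADDPL
6: ✓ MOVNE  r1←0x07
7: ✓ CMP  NZCV=1010
8: · ADDPL
9: ✓ MOVMI  r2←0xfd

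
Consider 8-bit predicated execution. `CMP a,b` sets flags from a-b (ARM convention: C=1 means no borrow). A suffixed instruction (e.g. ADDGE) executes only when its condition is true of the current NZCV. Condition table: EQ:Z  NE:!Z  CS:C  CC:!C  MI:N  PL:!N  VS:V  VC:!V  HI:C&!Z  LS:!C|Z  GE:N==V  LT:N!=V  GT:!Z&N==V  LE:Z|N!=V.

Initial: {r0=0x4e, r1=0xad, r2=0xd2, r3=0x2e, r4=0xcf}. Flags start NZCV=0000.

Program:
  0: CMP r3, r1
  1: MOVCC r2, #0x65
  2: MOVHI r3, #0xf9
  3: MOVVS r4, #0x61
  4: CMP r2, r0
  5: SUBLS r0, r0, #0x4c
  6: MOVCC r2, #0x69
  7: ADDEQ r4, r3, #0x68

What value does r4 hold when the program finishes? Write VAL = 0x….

[0] flags=1001 → (cmp)
[1] flags=1001 CC?T → r2=0x65
[2] flags=1001 HI?F → skip
[3] flags=1001 VS?T → r4=0x61
[4] flags=0010 → (cmp)
[5] flags=0010 LS?F → skip
[6] flags=0010 CC?F → skip
[7] flags=0010 EQ?F → skip

VAL = 0x61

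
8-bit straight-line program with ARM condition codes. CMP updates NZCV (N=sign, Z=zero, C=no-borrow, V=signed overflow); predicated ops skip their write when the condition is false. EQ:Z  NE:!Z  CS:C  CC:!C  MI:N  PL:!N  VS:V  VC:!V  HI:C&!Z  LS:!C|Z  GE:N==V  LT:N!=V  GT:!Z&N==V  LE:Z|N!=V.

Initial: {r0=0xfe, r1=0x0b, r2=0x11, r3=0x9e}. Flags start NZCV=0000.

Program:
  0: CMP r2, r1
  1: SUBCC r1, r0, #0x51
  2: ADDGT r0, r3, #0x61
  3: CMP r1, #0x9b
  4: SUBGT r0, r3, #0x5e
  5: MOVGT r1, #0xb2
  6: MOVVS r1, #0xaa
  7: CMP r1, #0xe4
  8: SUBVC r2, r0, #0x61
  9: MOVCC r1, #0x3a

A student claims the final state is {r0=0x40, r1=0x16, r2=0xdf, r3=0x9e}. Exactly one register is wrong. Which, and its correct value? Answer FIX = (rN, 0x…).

FIX = (r1, 0x3a)

[0] flags=0010 → (cmp)
[1] flags=0010 CC?F → skip
[2] flags=0010 GT?T → r0=0xff
[3] flags=0000 → (cmp)
[4] flags=0000 GT?T → r0=0x40
[5] flags=0000 GT?T → r1=0xb2
[6] flags=0000 VS?F → skip
[7] flags=1000 → (cmp)
[8] flags=1000 VC?T → r2=0xdf
[9] flags=1000 CC?T → r1=0x3a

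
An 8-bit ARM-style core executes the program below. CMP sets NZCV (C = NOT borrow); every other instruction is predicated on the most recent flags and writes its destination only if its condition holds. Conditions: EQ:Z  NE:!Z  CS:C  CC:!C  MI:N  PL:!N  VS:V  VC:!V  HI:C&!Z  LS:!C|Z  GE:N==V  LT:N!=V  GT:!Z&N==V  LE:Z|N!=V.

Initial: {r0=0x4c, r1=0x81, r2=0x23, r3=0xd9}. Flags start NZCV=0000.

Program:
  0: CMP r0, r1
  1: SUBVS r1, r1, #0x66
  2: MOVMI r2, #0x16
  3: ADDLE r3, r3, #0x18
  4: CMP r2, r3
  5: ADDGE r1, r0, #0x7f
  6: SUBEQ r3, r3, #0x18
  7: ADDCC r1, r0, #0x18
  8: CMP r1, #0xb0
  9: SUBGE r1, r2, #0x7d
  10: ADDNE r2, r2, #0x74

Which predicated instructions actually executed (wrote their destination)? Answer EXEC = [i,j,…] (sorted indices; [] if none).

[0] flags=1001 → (cmp)
[1] flags=1001 VS?T → r1=0x1b
[2] flags=1001 MI?T → r2=0x16
[3] flags=1001 LE?F → skip
[4] flags=0000 → (cmp)
[5] flags=0000 GE?T → r1=0xcb
[6] flags=0000 EQ?F → skip
[7] flags=0000 CC?T → r1=0x64
[8] flags=1001 → (cmp)
[9] flags=1001 GE?T → r1=0x99
[10] flags=1001 NE?T → r2=0x8a

EXEC = [1,2,5,7,9,10]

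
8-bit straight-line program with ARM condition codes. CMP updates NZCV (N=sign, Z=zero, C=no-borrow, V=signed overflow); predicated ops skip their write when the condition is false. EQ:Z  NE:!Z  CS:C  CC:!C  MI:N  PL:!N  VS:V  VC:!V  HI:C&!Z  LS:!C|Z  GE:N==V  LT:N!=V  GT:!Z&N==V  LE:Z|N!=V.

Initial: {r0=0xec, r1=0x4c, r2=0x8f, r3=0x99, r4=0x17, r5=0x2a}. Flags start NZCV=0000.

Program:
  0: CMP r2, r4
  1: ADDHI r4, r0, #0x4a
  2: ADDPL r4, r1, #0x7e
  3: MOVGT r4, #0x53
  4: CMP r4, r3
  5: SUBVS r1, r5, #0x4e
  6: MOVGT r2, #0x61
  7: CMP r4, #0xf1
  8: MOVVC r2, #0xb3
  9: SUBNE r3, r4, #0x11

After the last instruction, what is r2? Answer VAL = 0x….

0: ✓ CMP  NZCV=0011
1: ✓ ADDHI  r4←0x36
2: ✓ ADDPL  r4←0xca
3: · MOVGT
4: ✓ CMP  NZCV=0010
5: · SUBVS
6: ✓ MOVGT  r2←0x61
7: ✓ CMP  NZCV=1000
8: ✓ MOVVC  r2←0xb3
9: ✓ SUBNE  r3←0xb9

VAL = 0xb3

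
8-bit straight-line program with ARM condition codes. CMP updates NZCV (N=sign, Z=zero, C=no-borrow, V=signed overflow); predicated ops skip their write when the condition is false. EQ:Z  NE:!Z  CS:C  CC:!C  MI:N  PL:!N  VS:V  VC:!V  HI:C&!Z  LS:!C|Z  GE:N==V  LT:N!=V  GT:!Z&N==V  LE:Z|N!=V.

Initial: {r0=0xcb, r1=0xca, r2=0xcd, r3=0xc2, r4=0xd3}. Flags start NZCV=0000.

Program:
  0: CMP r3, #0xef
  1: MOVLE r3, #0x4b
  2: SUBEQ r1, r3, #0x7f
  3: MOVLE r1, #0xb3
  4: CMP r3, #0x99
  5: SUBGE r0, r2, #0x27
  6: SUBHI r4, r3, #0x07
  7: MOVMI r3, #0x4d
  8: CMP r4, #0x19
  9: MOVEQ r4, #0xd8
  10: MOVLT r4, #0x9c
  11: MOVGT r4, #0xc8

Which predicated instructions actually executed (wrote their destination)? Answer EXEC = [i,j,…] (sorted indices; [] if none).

0: ✓ CMP  NZCV=1000
1: ✓ MOVLE  r3←0x4b
2: · SUBEQ
3: ✓ MOVLE  r1←0xb3
4: ✓ CMP  NZCV=1001
5: ✓ SUBGE  r0←0xa6
6: · SUBHI
7: ✓ MOVMI  r3←0x4d
8: ✓ CMP  NZCV=1010
9: · MOVEQ
10: ✓ MOVLT  r4←0x9c
11: · MOVGT

EXEC = [1,3,5,7,10]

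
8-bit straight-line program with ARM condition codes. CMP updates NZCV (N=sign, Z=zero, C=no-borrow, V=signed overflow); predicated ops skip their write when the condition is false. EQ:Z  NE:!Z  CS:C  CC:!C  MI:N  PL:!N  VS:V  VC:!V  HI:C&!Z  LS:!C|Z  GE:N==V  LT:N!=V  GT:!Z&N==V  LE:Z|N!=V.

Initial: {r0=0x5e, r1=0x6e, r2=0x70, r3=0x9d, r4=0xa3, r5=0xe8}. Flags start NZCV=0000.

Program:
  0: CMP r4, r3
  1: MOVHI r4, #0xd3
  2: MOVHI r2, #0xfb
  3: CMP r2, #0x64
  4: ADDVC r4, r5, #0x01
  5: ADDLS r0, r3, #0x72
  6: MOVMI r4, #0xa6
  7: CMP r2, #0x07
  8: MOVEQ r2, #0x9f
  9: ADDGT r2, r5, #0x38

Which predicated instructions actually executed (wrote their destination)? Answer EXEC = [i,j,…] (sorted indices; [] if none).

0: ✓ CMP  NZCV=0010
1: ✓ MOVHI  r4←0xd3
2: ✓ MOVHI  r2←0xfb
3: ✓ CMP  NZCV=1010
4: ✓ ADDVC  r4←0xe9
5: · ADDLS
6: ✓ MOVMI  r4←0xa6
7: ✓ CMP  NZCV=1010
8: · MOVEQ
9: · ADDGT

EXEC = [1,2,4,6]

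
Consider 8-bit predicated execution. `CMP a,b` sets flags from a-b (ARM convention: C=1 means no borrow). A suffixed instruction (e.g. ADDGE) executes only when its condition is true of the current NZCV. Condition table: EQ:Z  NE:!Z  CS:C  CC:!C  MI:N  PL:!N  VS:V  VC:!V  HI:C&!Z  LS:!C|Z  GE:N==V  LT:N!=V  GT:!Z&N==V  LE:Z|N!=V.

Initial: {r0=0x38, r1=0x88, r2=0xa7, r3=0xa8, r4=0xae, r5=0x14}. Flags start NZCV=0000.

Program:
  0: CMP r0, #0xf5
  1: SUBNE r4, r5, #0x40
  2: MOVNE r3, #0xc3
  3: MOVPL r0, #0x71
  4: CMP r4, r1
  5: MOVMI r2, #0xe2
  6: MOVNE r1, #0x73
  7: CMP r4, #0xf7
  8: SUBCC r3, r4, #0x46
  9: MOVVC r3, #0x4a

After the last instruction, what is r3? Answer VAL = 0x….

VAL = 0x4a

[0] flags=0000 → (cmp)
[1] flags=0000 NE?T → r4=0xd4
[2] flags=0000 NE?T → r3=0xc3
[3] flags=0000 PL?T → r0=0x71
[4] flags=0010 → (cmp)
[5] flags=0010 MI?F → skip
[6] flags=0010 NE?T → r1=0x73
[7] flags=1000 → (cmp)
[8] flags=1000 CC?T → r3=0x8e
[9] flags=1000 VC?T → r3=0x4a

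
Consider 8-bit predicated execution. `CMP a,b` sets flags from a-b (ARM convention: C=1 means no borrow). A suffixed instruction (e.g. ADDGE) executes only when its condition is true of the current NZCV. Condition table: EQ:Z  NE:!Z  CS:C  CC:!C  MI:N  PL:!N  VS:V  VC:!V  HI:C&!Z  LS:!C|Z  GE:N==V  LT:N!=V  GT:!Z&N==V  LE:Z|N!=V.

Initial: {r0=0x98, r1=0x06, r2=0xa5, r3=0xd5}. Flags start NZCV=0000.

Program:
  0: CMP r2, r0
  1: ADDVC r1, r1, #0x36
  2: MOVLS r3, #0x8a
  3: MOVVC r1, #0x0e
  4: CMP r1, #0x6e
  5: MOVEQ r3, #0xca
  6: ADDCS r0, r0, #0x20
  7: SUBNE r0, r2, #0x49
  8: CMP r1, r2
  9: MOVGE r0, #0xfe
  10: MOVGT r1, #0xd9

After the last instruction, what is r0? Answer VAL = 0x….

[0] flags=0010 → (cmp)
[1] flags=0010 VC?T → r1=0x3c
[2] flags=0010 LS?F → skip
[3] flags=0010 VC?T → r1=0x0e
[4] flags=1000 → (cmp)
[5] flags=1000 EQ?F → skip
[6] flags=1000 CS?F → skip
[7] flags=1000 NE?T → r0=0x5c
[8] flags=0000 → (cmp)
[9] flags=0000 GE?T → r0=0xfe
[10] flags=0000 GT?T → r1=0xd9

VAL = 0xfe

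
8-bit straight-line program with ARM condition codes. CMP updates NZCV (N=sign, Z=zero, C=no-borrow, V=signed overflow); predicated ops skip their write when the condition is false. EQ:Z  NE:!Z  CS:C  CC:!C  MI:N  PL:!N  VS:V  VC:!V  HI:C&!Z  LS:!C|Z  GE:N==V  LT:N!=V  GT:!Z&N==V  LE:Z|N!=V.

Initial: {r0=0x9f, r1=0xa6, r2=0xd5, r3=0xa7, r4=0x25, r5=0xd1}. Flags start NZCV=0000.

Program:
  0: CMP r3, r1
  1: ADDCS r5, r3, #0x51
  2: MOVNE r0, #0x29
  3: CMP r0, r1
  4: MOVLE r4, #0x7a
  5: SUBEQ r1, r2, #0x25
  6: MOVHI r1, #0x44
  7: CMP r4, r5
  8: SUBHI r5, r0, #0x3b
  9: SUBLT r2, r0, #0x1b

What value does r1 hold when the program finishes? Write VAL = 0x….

VAL = 0xa6

[0] flags=0010 → (cmp)
[1] flags=0010 CS?T → r5=0xf8
[2] flags=0010 NE?T → r0=0x29
[3] flags=1001 → (cmp)
[4] flags=1001 LE?F → skip
[5] flags=1001 EQ?F → skip
[6] flags=1001 HI?F → skip
[7] flags=0000 → (cmp)
[8] flags=0000 HI?F → skip
[9] flags=0000 LT?F → skip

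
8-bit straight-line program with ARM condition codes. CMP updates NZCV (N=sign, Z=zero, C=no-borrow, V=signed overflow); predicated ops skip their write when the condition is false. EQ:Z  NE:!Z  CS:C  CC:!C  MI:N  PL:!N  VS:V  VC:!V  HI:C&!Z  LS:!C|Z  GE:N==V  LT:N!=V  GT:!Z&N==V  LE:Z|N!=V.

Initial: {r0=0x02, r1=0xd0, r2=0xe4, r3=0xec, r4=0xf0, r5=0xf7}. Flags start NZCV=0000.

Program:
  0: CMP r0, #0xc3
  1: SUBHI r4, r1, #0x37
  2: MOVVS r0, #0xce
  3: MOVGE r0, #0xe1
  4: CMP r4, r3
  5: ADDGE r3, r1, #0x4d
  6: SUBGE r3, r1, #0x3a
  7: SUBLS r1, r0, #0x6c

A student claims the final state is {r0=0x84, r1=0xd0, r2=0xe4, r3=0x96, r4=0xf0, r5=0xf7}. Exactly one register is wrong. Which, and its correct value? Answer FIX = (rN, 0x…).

[0] flags=0000 → (cmp)
[1] flags=0000 HI?F → skip
[2] flags=0000 VS?F → skip
[3] flags=0000 GE?T → r0=0xe1
[4] flags=0010 → (cmp)
[5] flags=0010 GE?T → r3=0x1d
[6] flags=0010 GE?T → r3=0x96
[7] flags=0010 LS?F → skip

FIX = (r0, 0xe1)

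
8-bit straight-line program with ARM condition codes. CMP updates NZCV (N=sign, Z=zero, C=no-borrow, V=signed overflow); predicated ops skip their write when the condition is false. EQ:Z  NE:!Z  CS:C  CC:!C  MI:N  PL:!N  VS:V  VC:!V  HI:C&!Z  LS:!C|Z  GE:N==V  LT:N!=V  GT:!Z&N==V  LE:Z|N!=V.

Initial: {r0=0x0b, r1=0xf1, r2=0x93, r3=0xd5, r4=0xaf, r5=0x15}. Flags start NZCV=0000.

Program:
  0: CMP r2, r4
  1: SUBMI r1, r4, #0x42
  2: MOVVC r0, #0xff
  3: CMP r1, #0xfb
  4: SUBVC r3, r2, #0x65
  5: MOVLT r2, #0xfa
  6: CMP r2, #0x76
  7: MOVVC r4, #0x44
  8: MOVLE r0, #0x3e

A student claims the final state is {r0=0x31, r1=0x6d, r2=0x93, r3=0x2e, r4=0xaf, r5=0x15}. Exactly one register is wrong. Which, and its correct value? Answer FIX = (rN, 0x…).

FIX = (r0, 0x3e)

0: ✓ CMP  NZCV=1000
1: ✓ SUBMI  r1←0x6d
2: ✓ MOVVC  r0←0xff
3: ✓ CMP  NZCV=0000
4: ✓ SUBVC  r3←0x2e
5: · MOVLT
6: ✓ CMP  NZCV=0011
7: · MOVVC
8: ✓ MOVLE  r0←0x3e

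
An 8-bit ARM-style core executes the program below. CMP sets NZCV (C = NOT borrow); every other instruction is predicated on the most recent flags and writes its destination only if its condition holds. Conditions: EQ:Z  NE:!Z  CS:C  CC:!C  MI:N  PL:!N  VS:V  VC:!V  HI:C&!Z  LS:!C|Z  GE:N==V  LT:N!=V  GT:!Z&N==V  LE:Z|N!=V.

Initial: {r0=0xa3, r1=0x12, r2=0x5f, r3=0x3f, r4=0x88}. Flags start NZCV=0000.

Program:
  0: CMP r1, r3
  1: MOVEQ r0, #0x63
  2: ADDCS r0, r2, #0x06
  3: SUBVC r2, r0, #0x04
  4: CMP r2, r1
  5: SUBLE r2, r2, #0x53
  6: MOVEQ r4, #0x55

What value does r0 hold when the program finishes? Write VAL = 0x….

[0] flags=1000 → (cmp)
[1] flags=1000 EQ?F → skip
[2] flags=1000 CS?F → skip
[3] flags=1000 VC?T → r2=0x9f
[4] flags=1010 → (cmp)
[5] flags=1010 LE?T → r2=0x4c
[6] flags=1010 EQ?F → skip

VAL = 0xa3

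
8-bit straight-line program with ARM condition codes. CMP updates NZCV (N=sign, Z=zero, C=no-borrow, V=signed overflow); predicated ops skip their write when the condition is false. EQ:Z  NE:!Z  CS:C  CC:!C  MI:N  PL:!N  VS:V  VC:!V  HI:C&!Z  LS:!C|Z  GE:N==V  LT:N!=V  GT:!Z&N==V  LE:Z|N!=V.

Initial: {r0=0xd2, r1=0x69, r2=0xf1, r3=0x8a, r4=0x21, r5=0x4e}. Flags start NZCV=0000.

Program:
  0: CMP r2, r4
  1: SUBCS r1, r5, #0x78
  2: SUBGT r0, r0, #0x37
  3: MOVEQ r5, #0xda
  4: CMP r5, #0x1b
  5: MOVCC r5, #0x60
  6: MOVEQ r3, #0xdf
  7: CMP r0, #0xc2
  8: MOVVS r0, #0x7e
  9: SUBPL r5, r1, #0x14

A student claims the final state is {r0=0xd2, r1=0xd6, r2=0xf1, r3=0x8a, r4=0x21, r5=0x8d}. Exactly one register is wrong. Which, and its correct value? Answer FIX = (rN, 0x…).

0: ✓ CMP  NZCV=1010
1: ✓ SUBCS  r1←0xd6
2: · SUBGT
3: · MOVEQ
4: ✓ CMP  NZCV=0010
5: · MOVCC
6: · MOVEQ
7: ✓ CMP  NZCV=0010
8: · MOVVS
9: ✓ SUBPL  r5←0xc2

FIX = (r5, 0xc2)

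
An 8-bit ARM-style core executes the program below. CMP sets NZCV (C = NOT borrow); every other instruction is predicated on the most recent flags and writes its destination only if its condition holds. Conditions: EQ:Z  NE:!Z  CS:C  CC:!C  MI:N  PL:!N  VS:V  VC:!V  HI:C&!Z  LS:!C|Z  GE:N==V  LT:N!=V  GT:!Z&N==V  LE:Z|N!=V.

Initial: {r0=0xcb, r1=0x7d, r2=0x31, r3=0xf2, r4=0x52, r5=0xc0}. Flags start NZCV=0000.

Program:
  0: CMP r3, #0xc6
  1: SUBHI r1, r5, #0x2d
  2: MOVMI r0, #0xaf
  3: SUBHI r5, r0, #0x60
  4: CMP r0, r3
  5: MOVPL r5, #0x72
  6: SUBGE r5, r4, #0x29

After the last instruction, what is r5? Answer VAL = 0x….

VAL = 0x6b

0: ✓ CMP  NZCV=0010
1: ✓ SUBHI  r1←0x93
2: · MOVMI
3: ✓ SUBHI  r5←0x6b
4: ✓ CMP  NZCV=1000
5: · MOVPL
6: · SUBGE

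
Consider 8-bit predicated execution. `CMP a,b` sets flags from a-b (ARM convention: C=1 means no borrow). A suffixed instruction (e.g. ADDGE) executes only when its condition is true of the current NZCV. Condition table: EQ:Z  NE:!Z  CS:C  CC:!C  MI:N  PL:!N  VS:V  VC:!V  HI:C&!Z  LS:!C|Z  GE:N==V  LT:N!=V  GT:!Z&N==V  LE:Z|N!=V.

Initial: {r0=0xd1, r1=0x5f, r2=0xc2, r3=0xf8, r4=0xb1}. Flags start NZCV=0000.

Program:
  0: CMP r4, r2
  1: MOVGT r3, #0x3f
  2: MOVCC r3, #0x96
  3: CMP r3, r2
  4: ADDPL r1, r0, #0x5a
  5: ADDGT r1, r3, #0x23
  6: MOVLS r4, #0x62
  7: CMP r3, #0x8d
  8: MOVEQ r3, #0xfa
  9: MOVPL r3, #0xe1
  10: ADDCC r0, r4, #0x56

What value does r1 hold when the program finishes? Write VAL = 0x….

[0] flags=1000 → (cmp)
[1] flags=1000 GT?F → skip
[2] flags=1000 CC?T → r3=0x96
[3] flags=1000 → (cmp)
[4] flags=1000 PL?F → skip
[5] flags=1000 GT?F → skip
[6] flags=1000 LS?T → r4=0x62
[7] flags=0010 → (cmp)
[8] flags=0010 EQ?F → skip
[9] flags=0010 PL?T → r3=0xe1
[10] flags=0010 CC?F → skip

VAL = 0x5f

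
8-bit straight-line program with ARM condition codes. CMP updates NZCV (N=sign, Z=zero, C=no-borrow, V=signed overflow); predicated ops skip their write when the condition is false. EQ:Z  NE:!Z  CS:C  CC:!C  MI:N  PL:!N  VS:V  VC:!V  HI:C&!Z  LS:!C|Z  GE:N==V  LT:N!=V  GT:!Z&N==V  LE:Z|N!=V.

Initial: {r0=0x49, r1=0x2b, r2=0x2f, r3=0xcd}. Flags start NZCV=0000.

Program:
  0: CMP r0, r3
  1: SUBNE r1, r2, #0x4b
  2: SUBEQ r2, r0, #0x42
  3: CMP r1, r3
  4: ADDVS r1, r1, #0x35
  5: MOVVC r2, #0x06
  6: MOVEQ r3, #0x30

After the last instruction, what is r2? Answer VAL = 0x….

VAL = 0x06

[0] flags=0000 → (cmp)
[1] flags=0000 NE?T → r1=0xe4
[2] flags=0000 EQ?F → skip
[3] flags=0010 → (cmp)
[4] flags=0010 VS?F → skip
[5] flags=0010 VC?T → r2=0x06
[6] flags=0010 EQ?F → skip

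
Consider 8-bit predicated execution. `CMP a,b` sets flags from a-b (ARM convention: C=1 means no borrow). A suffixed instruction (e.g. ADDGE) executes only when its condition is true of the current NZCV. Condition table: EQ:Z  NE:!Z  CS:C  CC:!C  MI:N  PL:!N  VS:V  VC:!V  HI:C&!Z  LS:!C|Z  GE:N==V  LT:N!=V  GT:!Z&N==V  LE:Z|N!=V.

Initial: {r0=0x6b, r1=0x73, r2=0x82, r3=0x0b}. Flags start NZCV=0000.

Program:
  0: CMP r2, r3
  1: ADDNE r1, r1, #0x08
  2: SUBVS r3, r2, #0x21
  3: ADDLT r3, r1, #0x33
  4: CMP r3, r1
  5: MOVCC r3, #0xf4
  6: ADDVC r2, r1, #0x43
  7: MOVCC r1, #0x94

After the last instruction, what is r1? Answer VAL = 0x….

VAL = 0x7b

0: ✓ CMP  NZCV=0011
1: ✓ ADDNE  r1←0x7b
2: ✓ SUBVS  r3←0x61
3: ✓ ADDLT  r3←0xae
4: ✓ CMP  NZCV=0011
5: · MOVCC
6: · ADDVC
7: · MOVCC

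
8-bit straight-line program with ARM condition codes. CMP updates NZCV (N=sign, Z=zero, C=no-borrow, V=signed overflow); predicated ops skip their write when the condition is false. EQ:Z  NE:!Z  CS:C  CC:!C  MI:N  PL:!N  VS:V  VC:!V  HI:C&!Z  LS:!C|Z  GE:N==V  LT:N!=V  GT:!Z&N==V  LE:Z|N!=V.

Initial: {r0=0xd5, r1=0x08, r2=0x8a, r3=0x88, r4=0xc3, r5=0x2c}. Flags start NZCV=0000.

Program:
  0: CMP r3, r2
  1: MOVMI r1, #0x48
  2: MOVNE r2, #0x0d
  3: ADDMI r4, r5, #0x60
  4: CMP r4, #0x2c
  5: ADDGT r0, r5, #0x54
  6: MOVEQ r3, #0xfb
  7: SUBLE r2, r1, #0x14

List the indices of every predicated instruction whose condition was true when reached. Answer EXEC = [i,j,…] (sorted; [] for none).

0: ✓ CMP  NZCV=1000
1: ✓ MOVMI  r1←0x48
2: ✓ MOVNE  r2←0x0d
3: ✓ ADDMI  r4←0x8c
4: ✓ CMP  NZCV=0011
5: · ADDGT
6: · MOVEQ
7: ✓ SUBLE  r2←0x34

EXEC = [1,2,3,7]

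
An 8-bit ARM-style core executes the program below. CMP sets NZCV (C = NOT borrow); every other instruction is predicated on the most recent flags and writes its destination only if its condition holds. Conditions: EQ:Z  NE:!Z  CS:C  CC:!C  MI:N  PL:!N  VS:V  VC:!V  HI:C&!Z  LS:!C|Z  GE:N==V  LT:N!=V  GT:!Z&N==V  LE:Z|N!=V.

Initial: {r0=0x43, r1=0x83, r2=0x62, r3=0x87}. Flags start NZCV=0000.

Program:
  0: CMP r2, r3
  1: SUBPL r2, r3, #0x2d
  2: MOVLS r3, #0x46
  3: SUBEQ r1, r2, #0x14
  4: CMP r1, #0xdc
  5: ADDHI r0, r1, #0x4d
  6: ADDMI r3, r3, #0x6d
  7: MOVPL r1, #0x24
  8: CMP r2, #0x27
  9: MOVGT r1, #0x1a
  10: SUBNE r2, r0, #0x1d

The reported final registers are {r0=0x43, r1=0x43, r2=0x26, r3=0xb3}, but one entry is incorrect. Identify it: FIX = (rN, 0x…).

FIX = (r1, 0x1a)

[0] flags=1001 → (cmp)
[1] flags=1001 PL?F → skip
[2] flags=1001 LS?T → r3=0x46
[3] flags=1001 EQ?F → skip
[4] flags=1000 → (cmp)
[5] flags=1000 HI?F → skip
[6] flags=1000 MI?T → r3=0xb3
[7] flags=1000 PL?F → skip
[8] flags=0010 → (cmp)
[9] flags=0010 GT?T → r1=0x1a
[10] flags=0010 NE?T → r2=0x26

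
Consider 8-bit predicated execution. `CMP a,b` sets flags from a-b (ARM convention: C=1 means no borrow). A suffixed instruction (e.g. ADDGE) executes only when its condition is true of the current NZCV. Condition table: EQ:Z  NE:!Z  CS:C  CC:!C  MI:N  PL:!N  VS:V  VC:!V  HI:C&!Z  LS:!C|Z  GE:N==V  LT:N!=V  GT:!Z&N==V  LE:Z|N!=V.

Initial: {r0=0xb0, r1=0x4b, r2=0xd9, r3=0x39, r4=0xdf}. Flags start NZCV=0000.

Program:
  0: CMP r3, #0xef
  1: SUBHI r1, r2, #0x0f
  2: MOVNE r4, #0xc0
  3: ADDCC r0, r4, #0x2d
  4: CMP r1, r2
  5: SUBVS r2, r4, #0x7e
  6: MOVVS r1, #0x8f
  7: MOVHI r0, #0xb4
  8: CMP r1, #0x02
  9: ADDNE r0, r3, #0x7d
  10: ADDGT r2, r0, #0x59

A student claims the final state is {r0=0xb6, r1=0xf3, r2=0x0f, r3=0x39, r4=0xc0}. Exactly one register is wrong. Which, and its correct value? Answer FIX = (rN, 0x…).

[0] flags=0000 → (cmp)
[1] flags=0000 HI?F → skip
[2] flags=0000 NE?T → r4=0xc0
[3] flags=0000 CC?T → r0=0xed
[4] flags=0000 → (cmp)
[5] flags=0000 VS?F → skip
[6] flags=0000 VS?F → skip
[7] flags=0000 HI?F → skip
[8] flags=0010 → (cmp)
[9] flags=0010 NE?T → r0=0xb6
[10] flags=0010 GT?T → r2=0x0f

FIX = (r1, 0x4b)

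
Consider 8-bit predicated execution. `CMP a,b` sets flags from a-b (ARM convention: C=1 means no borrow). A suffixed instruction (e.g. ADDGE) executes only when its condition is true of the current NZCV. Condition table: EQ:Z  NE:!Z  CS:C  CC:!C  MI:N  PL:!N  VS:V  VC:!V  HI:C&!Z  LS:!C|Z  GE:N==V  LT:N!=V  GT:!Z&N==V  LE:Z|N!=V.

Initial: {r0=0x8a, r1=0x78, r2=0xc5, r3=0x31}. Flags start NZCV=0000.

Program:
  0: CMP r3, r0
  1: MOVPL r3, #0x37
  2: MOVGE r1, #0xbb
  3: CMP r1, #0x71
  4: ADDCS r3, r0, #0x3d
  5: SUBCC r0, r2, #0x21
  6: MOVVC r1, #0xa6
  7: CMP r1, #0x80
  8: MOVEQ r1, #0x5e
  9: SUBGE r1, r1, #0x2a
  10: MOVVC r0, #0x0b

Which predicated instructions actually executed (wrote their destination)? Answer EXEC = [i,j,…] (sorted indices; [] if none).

[0] flags=1001 → (cmp)
[1] flags=1001 PL?F → skip
[2] flags=1001 GE?T → r1=0xbb
[3] flags=0011 → (cmp)
[4] flags=0011 CS?T → r3=0xc7
[5] flags=0011 CC?F → skip
[6] flags=0011 VC?F → skip
[7] flags=0010 → (cmp)
[8] flags=0010 EQ?F → skip
[9] flags=0010 GE?T → r1=0x91
[10] flags=0010 VC?T → r0=0x0b

EXEC = [2,4,9,10]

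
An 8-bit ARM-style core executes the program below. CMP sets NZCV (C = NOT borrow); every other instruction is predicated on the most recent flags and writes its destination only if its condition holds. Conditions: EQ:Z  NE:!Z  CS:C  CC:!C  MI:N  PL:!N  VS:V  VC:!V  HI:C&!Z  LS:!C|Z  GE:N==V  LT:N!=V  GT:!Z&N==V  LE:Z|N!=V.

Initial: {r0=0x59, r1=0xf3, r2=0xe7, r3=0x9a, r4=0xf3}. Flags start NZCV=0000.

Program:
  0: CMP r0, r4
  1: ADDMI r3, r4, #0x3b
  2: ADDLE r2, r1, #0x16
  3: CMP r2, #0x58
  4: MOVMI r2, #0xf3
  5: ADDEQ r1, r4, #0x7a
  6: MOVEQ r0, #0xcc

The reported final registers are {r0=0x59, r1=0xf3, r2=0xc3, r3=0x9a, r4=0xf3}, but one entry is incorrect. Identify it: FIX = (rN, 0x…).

[0] flags=0000 → (cmp)
[1] flags=0000 MI?F → skip
[2] flags=0000 LE?F → skip
[3] flags=1010 → (cmp)
[4] flags=1010 MI?T → r2=0xf3
[5] flags=1010 EQ?F → skip
[6] flags=1010 EQ?F → skip

FIX = (r2, 0xf3)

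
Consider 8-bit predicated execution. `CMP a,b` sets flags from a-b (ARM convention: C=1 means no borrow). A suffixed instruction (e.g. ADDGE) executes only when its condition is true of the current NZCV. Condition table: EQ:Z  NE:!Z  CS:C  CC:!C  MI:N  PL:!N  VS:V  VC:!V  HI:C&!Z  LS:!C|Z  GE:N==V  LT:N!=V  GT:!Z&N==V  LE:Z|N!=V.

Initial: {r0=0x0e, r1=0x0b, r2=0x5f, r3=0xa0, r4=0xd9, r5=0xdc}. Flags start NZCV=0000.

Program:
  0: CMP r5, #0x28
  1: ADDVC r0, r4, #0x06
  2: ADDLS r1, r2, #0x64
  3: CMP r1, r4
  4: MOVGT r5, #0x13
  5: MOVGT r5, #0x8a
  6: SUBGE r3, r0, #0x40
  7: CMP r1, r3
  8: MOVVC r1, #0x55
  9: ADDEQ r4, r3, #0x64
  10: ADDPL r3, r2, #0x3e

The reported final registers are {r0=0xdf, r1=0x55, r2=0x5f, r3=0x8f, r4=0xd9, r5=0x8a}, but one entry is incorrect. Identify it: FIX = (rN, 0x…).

[0] flags=1010 → (cmp)
[1] flags=1010 VC?T → r0=0xdf
[2] flags=1010 LS?F → skip
[3] flags=0000 → (cmp)
[4] flags=0000 GT?T → r5=0x13
[5] flags=0000 GT?T → r5=0x8a
[6] flags=0000 GE?T → r3=0x9f
[7] flags=0000 → (cmp)
[8] flags=0000 VC?T → r1=0x55
[9] flags=0000 EQ?F → skip
[10] flags=0000 PL?T → r3=0x9d

FIX = (r3, 0x9d)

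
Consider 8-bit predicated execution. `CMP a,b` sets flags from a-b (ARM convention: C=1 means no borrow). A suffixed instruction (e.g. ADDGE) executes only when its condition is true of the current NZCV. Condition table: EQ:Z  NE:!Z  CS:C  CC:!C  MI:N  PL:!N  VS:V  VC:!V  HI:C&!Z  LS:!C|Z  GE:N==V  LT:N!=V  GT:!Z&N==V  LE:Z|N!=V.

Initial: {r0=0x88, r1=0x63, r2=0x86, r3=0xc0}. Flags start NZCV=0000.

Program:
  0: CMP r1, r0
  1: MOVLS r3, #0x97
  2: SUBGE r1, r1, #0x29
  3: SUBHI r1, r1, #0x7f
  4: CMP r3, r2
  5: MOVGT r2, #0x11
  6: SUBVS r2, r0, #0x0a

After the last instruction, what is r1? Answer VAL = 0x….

VAL = 0x3a

[0] flags=1001 → (cmp)
[1] flags=1001 LS?T → r3=0x97
[2] flags=1001 GE?T → r1=0x3a
[3] flags=1001 HI?F → skip
[4] flags=0010 → (cmp)
[5] flags=0010 GT?T → r2=0x11
[6] flags=0010 VS?F → skip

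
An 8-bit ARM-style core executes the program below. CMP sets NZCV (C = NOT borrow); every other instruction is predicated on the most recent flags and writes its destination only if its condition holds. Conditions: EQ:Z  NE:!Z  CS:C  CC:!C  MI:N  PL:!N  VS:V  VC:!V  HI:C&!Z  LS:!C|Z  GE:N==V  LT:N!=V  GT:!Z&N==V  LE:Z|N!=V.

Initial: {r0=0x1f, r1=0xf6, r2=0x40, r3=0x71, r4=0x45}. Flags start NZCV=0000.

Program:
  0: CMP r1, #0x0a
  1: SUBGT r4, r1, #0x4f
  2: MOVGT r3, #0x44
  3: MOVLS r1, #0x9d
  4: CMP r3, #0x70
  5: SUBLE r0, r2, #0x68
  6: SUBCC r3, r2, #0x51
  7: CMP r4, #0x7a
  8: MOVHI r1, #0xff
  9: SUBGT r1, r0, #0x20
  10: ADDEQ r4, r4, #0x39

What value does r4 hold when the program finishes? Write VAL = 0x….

VAL = 0x45

0: ✓ CMP  NZCV=1010
1: · SUBGT
2: · MOVGT
3: · MOVLS
4: ✓ CMP  NZCV=0010
5: · SUBLE
6: · SUBCC
7: ✓ CMP  NZCV=1000
8: · MOVHI
9: · SUBGT
10: · ADDEQ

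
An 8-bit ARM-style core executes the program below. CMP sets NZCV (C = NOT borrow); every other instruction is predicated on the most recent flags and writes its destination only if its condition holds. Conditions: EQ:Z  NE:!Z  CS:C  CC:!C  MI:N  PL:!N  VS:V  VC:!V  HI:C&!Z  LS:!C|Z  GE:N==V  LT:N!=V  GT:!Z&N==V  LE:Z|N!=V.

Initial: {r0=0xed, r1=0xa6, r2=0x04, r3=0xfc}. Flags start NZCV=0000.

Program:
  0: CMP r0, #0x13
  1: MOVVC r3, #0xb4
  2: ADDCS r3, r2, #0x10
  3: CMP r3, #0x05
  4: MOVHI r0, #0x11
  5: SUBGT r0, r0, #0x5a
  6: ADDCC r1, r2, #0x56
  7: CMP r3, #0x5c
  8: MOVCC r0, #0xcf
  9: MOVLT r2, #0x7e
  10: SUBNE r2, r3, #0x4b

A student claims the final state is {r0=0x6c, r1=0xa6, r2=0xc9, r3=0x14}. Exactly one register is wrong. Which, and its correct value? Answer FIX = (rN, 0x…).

[0] flags=1010 → (cmp)
[1] flags=1010 VC?T → r3=0xb4
[2] flags=1010 CS?T → r3=0x14
[3] flags=0010 → (cmp)
[4] flags=0010 HI?T → r0=0x11
[5] flags=0010 GT?T → r0=0xb7
[6] flags=0010 CC?F → skip
[7] flags=1000 → (cmp)
[8] flags=1000 CC?T → r0=0xcf
[9] flags=1000 LT?T → r2=0x7e
[10] flags=1000 NE?T → r2=0xc9

FIX = (r0, 0xcf)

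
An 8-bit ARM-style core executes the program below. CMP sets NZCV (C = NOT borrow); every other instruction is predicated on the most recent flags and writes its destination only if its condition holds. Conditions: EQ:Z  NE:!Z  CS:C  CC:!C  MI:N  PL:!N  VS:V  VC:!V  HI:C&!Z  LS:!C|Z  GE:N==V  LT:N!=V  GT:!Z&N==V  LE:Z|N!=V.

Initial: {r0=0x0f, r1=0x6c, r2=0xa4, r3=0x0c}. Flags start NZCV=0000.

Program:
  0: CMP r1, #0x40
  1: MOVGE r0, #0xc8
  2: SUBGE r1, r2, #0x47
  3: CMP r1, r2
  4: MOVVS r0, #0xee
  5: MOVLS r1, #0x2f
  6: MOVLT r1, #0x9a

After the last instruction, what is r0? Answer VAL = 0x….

0: ✓ CMP  NZCV=0010
1: ✓ MOVGE  r0←0xc8
2: ✓ SUBGE  r1←0x5d
3: ✓ CMP  NZCV=1001
4: ✓ MOVVS  r0←0xee
5: ✓ MOVLS  r1←0x2f
6: · MOVLT

VAL = 0xee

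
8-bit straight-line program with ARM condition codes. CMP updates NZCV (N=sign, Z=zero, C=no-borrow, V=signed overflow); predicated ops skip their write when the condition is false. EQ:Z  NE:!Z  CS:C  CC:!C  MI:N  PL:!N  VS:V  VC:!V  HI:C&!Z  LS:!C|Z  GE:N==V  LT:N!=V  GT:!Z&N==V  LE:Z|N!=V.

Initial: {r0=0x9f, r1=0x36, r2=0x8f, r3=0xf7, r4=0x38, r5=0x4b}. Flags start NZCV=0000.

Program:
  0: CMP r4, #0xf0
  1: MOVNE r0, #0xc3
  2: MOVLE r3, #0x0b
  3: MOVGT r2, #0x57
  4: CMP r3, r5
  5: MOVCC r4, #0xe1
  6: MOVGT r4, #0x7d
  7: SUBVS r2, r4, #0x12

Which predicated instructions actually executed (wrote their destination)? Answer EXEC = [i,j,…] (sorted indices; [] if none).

0: ✓ CMP  NZCV=0000
1: ✓ MOVNE  r0←0xc3
2: · MOVLE
3: ✓ MOVGT  r2←0x57
4: ✓ CMP  NZCV=1010
5: · MOVCC
6: · MOVGT
7: · SUBVS

EXEC = [1,3]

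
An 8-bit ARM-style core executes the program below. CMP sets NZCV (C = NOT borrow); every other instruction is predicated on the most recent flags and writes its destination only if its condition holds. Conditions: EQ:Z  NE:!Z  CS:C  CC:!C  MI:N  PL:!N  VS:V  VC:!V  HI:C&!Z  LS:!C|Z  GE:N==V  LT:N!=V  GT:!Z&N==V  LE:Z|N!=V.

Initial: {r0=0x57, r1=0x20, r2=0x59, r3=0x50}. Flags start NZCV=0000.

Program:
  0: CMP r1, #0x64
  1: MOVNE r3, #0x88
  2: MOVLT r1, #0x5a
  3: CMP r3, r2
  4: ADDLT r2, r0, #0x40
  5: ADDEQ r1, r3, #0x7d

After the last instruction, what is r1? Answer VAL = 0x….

[0] flags=1000 → (cmp)
[1] flags=1000 NE?T → r3=0x88
[2] flags=1000 LT?T → r1=0x5a
[3] flags=0011 → (cmp)
[4] flags=0011 LT?T → r2=0x97
[5] flags=0011 EQ?F → skip

VAL = 0x5a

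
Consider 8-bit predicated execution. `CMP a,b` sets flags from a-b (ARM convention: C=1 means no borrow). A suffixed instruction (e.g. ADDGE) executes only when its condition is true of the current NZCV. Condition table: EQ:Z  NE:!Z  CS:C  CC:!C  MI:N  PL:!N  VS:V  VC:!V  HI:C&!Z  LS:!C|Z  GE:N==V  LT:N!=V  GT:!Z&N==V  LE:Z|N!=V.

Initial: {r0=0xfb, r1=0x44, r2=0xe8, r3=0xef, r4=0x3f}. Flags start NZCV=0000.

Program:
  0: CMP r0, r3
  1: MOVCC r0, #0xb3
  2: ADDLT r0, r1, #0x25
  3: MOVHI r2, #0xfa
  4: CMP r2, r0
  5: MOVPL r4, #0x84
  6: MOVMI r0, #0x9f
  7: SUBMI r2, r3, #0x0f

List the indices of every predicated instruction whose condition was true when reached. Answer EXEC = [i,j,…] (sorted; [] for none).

0: ✓ CMP  NZCV=0010
1: · MOVCC
2: · ADDLT
3: ✓ MOVHI  r2←0xfa
4: ✓ CMP  NZCV=1000
5: · MOVPL
6: ✓ MOVMI  r0←0x9f
7: ✓ SUBMI  r2←0xe0

EXEC = [3,6,7]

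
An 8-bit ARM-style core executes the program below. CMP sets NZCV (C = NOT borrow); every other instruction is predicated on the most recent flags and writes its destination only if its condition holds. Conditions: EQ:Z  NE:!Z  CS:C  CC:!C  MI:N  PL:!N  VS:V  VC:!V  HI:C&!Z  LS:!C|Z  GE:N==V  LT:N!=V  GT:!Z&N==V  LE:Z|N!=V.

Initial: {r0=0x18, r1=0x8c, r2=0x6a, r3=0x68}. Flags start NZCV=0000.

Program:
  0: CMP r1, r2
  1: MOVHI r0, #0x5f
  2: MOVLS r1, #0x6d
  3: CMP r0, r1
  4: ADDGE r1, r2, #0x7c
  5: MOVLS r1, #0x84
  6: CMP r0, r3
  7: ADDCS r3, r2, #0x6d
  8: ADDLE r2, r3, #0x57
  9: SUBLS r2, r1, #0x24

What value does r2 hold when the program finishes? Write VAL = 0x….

[0] flags=0011 → (cmp)
[1] flags=0011 HI?T → r0=0x5f
[2] flags=0011 LS?F → skip
[3] flags=1001 → (cmp)
[4] flags=1001 GE?T → r1=0xe6
[5] flags=1001 LS?T → r1=0x84
[6] flags=1000 → (cmp)
[7] flags=1000 CS?F → skip
[8] flags=1000 LE?T → r2=0xbf
[9] flags=1000 LS?T → r2=0x60

VAL = 0x60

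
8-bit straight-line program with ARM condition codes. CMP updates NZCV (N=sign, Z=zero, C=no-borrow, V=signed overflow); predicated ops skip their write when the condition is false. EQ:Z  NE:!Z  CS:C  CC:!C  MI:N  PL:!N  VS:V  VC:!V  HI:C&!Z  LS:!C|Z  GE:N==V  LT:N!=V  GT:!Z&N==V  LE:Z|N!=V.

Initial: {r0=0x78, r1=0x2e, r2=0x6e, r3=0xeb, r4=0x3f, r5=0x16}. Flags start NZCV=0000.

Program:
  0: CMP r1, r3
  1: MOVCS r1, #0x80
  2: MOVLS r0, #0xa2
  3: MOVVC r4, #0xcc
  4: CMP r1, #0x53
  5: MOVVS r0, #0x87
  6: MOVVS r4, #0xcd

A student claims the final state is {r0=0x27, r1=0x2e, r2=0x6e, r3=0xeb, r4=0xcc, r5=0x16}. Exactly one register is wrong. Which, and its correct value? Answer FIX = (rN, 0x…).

0: ✓ CMP  NZCV=0000
1: · MOVCS
2: ✓ MOVLS  r0←0xa2
3: ✓ MOVVC  r4←0xcc
4: ✓ CMP  NZCV=1000
5: · MOVVS
6: · MOVVS

FIX = (r0, 0xa2)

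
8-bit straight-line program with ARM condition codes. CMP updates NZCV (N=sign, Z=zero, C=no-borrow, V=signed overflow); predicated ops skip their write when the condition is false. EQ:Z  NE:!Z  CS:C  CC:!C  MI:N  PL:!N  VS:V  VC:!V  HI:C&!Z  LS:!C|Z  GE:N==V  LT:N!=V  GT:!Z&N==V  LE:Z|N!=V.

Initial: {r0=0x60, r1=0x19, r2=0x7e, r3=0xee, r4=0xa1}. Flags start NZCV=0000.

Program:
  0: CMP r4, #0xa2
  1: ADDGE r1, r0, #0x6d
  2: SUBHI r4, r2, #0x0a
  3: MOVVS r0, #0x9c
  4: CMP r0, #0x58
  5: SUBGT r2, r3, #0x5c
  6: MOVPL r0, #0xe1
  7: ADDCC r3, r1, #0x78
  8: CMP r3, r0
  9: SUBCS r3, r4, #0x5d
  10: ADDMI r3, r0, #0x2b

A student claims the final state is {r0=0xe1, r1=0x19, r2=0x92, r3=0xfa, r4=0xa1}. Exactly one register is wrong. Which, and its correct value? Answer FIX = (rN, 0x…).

[0] flags=1000 → (cmp)
[1] flags=1000 GE?F → skip
[2] flags=1000 HI?F → skip
[3] flags=1000 VS?F → skip
[4] flags=0010 → (cmp)
[5] flags=0010 GT?T → r2=0x92
[6] flags=0010 PL?T → r0=0xe1
[7] flags=0010 CC?F → skip
[8] flags=0010 → (cmp)
[9] flags=0010 CS?T → r3=0x44
[10] flags=0010 MI?F → skip

FIX = (r3, 0x44)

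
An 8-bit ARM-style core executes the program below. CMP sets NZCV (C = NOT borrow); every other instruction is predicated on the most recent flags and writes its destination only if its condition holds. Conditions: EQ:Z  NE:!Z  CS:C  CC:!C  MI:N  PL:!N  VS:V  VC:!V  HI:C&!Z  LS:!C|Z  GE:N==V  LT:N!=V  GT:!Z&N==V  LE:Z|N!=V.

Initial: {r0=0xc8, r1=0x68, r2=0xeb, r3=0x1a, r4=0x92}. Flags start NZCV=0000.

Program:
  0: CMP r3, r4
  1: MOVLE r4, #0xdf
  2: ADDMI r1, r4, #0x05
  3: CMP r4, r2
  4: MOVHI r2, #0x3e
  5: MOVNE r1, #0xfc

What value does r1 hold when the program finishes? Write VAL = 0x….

[0] flags=1001 → (cmp)
[1] flags=1001 LE?F → skip
[2] flags=1001 MI?T → r1=0x97
[3] flags=1000 → (cmp)
[4] flags=1000 HI?F → skip
[5] flags=1000 NE?T → r1=0xfc

VAL = 0xfc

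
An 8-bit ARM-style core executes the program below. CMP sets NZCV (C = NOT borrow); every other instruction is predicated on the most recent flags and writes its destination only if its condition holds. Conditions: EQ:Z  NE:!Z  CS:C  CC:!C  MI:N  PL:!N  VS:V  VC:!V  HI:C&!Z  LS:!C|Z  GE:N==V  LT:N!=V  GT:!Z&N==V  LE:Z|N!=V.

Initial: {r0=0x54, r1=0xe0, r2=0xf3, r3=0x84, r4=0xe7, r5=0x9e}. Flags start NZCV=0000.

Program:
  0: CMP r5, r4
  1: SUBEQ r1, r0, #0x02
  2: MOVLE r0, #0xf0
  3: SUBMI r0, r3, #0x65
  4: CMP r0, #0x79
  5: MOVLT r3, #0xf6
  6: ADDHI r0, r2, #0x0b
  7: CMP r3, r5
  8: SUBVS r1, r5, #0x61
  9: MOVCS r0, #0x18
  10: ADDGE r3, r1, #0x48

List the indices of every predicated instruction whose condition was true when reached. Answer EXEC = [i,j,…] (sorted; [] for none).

0: ✓ CMP  NZCV=1000
1: · SUBEQ
2: ✓ MOVLE  r0←0xf0
3: ✓ SUBMI  r0←0x1f
4: ✓ CMP  NZCV=1000
5: ✓ MOVLT  r3←0xf6
6: · ADDHI
7: ✓ CMP  NZCV=0010
8: · SUBVS
9: ✓ MOVCS  r0←0x18
10: ✓ ADDGE  r3←0x28

EXEC = [2,3,5,9,10]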